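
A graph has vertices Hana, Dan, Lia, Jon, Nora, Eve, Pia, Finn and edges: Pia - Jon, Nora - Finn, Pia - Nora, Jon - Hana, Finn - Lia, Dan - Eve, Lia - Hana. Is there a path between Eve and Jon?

No

The component containing Eve is {Dan, Eve}, and Jon is not in it.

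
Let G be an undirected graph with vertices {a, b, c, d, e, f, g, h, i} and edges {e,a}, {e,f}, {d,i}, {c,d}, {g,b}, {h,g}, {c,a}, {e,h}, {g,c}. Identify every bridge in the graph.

b-g, c-d, d-i, e-f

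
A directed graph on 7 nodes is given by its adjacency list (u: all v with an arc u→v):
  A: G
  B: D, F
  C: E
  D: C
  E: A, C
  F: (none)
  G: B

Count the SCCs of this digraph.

{A, B, C, D, E, G} are all mutually reachable — one SCC of size 6.
{F} is an SCC by itself.
That gives 2 strongly connected components.

2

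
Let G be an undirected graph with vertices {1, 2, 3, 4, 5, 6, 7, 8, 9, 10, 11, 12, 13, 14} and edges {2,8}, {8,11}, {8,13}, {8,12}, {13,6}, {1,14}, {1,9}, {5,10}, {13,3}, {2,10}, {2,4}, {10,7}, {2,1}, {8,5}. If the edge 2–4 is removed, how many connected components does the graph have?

2

Before removal there is 1 component.
2–4 is a bridge — removing it separates 2's side from 4's side.
After removal: 2 components.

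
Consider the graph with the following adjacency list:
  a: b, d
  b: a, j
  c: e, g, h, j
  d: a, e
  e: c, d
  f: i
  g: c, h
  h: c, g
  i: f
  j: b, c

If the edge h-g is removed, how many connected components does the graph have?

h and g are still connected via h-c-g, so the component count stays at 2.

2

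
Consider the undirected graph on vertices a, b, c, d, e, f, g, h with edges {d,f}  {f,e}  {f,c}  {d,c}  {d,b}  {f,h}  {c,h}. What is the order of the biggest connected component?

a is isolated — a component by itself.
g is isolated — a component by itself.
Starting from b we can reach b, c, d, e, f, h. That is one component of size 6.
The largest has 6 vertices.

6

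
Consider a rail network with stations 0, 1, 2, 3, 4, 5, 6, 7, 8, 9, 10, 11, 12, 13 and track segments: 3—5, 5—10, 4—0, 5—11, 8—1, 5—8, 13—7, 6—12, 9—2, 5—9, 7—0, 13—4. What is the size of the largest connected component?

8

Starting from 6 we can reach 6, 12. That is one component of size 2.
Starting from 0 we can reach 0, 4, 7, 13. That is one component of size 4.
Starting from 1 we can reach 1, 2, 3, 5, 8, 9, 10, 11. That is one component of size 8.
The largest has 8 vertices.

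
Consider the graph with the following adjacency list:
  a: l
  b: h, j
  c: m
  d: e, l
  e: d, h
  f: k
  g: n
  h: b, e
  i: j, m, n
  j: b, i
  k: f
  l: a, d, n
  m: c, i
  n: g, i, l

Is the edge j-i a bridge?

After removing j-i, the path j-b-h-e-d-l-n-i still connects them, so the edge is not a bridge.

No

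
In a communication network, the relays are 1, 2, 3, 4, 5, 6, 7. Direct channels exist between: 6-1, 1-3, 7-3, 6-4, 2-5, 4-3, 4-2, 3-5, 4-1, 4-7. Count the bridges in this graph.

0

The edges on the cycle 6-4-2-5-3-1-6 are not bridges since each lies on that cycle.
Every edge lies on some cycle, so there are no bridges.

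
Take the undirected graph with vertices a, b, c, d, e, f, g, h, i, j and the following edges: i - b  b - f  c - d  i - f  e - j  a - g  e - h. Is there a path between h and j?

From h we can reach e, h, j, which includes j.

Yes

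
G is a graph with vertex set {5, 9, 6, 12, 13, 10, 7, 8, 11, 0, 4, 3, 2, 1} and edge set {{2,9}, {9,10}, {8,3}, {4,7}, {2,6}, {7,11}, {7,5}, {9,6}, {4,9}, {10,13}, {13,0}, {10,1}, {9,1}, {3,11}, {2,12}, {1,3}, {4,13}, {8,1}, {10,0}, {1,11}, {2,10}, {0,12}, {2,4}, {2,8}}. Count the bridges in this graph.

The edges on the cycle 2-4-7-11-3-1-8-2 are not bridges since each lies on that cycle.
But removing 7—5 disconnects 7 from 5 — this is a bridge.

1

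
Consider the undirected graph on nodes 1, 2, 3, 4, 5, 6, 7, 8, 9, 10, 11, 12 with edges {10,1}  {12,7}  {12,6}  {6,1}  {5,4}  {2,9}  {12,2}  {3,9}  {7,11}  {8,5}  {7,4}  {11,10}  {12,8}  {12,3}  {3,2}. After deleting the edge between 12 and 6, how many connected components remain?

12 and 6 are still connected via 12-7-11-10-1-6, so the component count stays at 1.

1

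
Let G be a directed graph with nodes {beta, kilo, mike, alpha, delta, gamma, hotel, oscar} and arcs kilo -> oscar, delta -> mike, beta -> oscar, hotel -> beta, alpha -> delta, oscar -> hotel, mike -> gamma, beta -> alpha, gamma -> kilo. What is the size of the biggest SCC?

8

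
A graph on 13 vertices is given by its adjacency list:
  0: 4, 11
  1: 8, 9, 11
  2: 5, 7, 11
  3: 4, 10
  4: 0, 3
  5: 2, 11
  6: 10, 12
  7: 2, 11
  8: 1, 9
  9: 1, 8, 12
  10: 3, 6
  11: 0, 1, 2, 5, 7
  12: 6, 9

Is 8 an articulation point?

No

Deleting 8 leaves 1 component (was 1) (its neighbors 1, 9 remain connected to each other), so 8 is not a cut vertex.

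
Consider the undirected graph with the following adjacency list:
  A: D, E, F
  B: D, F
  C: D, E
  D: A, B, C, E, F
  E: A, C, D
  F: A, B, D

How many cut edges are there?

0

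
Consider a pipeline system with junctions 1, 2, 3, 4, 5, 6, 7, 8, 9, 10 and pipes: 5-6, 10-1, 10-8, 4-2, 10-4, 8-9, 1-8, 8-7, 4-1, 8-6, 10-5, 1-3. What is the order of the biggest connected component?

Starting from 1 we can reach 1, 2, 3, 4, 5, 6, 7, 8, 9, 10. That is one component of size 10.
The largest has 10 vertices.

10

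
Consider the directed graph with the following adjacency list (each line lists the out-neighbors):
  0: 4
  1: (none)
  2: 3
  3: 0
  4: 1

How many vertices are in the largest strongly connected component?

1

{2} is an SCC by itself.
{0} is an SCC by itself.
{4} is an SCC by itself.
{3} is an SCC by itself.
{1} is an SCC by itself.
The largest has 1 vertex.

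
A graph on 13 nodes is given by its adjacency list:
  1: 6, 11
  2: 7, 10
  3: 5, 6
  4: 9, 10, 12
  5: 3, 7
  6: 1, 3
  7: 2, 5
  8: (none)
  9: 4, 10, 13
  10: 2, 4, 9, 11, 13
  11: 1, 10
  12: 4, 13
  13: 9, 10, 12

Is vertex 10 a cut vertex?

Deleting 10 raises the number of components from 2 to 3, so 10 is a cut vertex.

Yes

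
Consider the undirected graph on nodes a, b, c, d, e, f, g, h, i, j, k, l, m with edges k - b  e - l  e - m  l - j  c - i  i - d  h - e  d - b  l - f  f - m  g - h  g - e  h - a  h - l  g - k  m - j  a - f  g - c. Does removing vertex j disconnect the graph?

Deleting j leaves 1 component (was 1) (its neighbors l, m remain connected to each other), so j is not a cut vertex.

No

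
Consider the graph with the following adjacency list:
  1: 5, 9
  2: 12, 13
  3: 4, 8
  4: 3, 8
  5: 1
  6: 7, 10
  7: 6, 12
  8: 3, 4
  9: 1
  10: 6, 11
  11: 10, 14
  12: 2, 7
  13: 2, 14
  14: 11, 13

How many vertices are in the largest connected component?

8

Starting from 1 we can reach 1, 5, 9. That is one component of size 3.
Starting from 3 we can reach 3, 4, 8. That is one component of size 3.
Starting from 2 we can reach 2, 6, 7, 10, 11, 12, 13, 14. That is one component of size 8.
The largest has 8 vertices.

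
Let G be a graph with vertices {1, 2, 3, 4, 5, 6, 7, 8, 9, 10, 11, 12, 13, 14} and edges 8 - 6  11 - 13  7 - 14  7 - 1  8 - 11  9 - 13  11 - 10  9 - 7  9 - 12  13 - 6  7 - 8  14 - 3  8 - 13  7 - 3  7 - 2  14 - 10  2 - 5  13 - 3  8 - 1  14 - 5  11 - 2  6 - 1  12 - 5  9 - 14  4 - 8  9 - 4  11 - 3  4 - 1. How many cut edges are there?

0

The edges on the cycle 9-7-14-9 are not bridges since each lies on that cycle.
Every edge lies on some cycle, so there are no bridges.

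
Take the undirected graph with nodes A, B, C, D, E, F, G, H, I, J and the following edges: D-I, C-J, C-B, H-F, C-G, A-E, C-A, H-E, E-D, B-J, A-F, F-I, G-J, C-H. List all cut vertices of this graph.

C

Removing C increases the component count from 1 to 2, so C is a cut vertex.
By contrast removing J leaves 1 component; it is not a cut vertex. No other vertex is a cut vertex either.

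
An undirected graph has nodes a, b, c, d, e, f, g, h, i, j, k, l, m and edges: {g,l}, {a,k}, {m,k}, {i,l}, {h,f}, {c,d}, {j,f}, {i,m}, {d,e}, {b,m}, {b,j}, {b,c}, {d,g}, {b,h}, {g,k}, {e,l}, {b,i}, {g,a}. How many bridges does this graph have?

0

The edges on the cycle d-e-l-g-d are not bridges since each lies on that cycle.
Every edge lies on some cycle, so there are no bridges.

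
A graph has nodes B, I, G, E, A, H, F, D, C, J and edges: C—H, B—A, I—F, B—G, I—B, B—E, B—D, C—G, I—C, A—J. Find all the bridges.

The edges on the cycle I-C-G-B-I are not bridges since each lies on that cycle.
But removing B—A disconnects B from A; removing C—H disconnects C from H; removing J—A disconnects J from A; removing D—B disconnects D from B — these are bridges.
In total 6 edges are bridges.

A-B, A-J, B-D, B-E, C-H, F-I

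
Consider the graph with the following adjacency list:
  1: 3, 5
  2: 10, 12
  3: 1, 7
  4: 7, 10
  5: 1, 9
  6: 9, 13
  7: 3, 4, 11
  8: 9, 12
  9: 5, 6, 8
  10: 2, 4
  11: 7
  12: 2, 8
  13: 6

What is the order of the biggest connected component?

13

Starting from 1 we can reach 1, 2, 3, 4, 5, 6, 7, 8, 9, 10, 11, 12, 13. That is one component of size 13.
The largest has 13 vertices.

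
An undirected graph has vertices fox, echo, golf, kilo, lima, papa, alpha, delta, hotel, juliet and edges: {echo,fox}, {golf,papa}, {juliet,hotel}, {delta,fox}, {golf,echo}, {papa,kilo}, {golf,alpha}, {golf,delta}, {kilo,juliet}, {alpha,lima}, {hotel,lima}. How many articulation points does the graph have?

1

Removing golf increases the component count from 1 to 2, so golf is a cut vertex.
By contrast removing lima leaves 1 component; it is not a cut vertex. No other vertex is a cut vertex either.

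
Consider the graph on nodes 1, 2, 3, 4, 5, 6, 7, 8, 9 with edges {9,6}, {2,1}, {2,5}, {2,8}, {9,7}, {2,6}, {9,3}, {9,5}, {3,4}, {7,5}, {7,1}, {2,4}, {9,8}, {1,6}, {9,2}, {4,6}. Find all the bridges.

none

The edges on the cycle 2-4-6-1-2 are not bridges since each lies on that cycle.
Every edge lies on some cycle, so there are no bridges.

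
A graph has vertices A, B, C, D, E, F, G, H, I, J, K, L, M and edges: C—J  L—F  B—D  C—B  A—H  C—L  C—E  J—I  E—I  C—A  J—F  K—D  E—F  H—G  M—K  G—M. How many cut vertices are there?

Removing C increases the component count from 1 to 2, so C is a cut vertex.
By contrast removing I leaves 1 component; it is not a cut vertex. No other vertex is a cut vertex either.

1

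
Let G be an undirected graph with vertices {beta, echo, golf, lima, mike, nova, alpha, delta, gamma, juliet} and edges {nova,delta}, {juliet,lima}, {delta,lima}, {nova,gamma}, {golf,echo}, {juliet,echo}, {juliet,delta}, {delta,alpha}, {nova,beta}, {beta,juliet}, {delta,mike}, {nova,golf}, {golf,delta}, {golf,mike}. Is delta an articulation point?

Yes

Deleting delta raises the number of components from 1 to 2, so delta is a cut vertex.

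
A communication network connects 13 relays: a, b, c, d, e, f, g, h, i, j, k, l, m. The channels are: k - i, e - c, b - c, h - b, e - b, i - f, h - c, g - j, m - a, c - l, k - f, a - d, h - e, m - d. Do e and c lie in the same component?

Yes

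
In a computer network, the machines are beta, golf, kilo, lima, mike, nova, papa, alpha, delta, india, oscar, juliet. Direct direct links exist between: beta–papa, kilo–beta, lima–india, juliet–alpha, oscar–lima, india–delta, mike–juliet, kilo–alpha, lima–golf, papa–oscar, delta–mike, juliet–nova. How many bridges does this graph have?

2

The edges on the cycle kilo-beta-papa-oscar-lima-india-delta-mike-juliet-alpha-kilo are not bridges since each lies on that cycle.
But removing juliet–nova disconnects juliet from nova; removing golf–lima disconnects golf from lima — these are bridges.
That makes 2 bridges.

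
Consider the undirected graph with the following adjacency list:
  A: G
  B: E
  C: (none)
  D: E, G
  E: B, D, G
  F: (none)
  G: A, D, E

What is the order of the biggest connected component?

F is isolated — a component by itself.
C is isolated — a component by itself.
Starting from A we can reach A, B, D, E, G. That is one component of size 5.
The largest has 5 vertices.

5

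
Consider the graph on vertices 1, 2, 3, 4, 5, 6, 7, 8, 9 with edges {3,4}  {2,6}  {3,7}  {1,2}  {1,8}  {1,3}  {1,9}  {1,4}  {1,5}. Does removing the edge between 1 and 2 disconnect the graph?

Yes

Removing 1–2 leaves no path between 1 and 2: the component count goes from 1 to 2. So it is a bridge.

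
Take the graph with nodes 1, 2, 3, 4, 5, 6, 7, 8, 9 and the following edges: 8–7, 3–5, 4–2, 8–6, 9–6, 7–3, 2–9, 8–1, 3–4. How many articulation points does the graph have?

Removing 3 increases the component count from 1 to 2, so 3 is a cut vertex.
Removing 8 increases the component count from 1 to 2, so 8 is a cut vertex.
By contrast removing 7 leaves 1 component; it is not a cut vertex. No other vertex is a cut vertex either.

2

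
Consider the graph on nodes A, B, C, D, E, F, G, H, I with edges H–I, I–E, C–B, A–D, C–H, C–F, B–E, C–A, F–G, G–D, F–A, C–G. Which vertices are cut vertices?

C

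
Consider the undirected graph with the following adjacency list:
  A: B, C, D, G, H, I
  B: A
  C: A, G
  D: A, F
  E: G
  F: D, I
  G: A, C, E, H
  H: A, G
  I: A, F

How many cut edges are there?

2

The edges on the cycle A-G-H-A are not bridges since each lies on that cycle.
But removing G-E disconnects G from E; removing A-B disconnects A from B — these are bridges.
That makes 2 bridges.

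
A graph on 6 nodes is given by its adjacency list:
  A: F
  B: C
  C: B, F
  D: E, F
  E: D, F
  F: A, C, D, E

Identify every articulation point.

Removing C increases the component count from 1 to 2, so C is a cut vertex.
Removing F increases the component count from 1 to 3, so F is a cut vertex.
By contrast removing D leaves 1 component; it is not a cut vertex. No other vertex is a cut vertex either.

C, F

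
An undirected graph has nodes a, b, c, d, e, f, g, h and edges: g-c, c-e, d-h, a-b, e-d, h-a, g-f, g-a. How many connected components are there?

1

Starting from a we can reach a, b, c, d, e, f, g, h. That is one component of size 8.
Total: 1 component.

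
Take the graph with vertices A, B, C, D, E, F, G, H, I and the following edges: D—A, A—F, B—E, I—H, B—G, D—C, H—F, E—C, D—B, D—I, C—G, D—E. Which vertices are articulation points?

D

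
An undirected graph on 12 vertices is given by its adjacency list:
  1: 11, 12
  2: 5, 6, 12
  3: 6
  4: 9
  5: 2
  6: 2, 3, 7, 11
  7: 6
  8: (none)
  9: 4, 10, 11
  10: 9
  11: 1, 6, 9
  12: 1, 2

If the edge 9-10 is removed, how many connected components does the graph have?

Before removal there are 2 components.
9-10 is a bridge — removing it separates 9's side from 10's side.
After removal: 3 components.

3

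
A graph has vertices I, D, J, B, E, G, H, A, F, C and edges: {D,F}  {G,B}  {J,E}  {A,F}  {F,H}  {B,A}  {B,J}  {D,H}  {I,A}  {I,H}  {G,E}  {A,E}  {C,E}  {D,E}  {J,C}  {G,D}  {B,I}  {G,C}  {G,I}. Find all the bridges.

The edges on the cycle B-J-C-E-A-B are not bridges since each lies on that cycle.
Every edge lies on some cycle, so there are no bridges.

none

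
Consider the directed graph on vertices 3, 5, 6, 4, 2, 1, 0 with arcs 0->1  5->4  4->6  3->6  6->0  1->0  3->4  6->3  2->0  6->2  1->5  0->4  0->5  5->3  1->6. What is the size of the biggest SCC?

{0, 1, 2, 3, 4, 5, 6} are all mutually reachable — one SCC of size 7.
The largest has 7 vertices.

7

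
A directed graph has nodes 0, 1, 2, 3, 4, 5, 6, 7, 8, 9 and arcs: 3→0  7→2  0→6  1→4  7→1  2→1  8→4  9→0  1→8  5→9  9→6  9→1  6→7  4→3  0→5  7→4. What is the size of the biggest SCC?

10

{0, 1, 2, 3, 4, 5, 6, 7, 8, 9} are all mutually reachable — one SCC of size 10.
The largest has 10 vertices.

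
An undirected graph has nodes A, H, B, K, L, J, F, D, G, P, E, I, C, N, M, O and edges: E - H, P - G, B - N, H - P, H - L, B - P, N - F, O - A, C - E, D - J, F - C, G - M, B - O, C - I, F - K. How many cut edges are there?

8

The edges on the cycle B-N-F-C-E-H-P-B are not bridges since each lies on that cycle.
But removing O - A disconnects O from A; removing C - I disconnects C from I; removing G - M disconnects G from M; removing F - K disconnects F from K — these are bridges.
In total 8 edges are bridges.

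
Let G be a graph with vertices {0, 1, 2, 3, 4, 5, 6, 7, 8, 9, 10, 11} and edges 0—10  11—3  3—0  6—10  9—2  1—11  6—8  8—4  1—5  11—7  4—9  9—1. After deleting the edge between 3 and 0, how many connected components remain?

1

3 and 0 are still connected via 3-11-1-9-4-8-6-10-0, so the component count stays at 1.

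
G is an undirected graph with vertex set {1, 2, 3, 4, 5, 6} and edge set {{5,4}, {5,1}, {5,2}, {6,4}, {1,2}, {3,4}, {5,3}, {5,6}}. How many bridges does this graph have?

0

The edges on the cycle 5-1-2-5 are not bridges since each lies on that cycle.
Every edge lies on some cycle, so there are no bridges.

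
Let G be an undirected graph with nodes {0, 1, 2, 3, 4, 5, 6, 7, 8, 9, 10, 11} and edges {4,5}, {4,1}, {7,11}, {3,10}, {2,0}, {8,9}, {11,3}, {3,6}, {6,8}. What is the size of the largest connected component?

Starting from 0 we can reach 0, 2. That is one component of size 2.
Starting from 1 we can reach 1, 4, 5. That is one component of size 3.
Starting from 3 we can reach 3, 6, 7, 8, 9, 10, 11. That is one component of size 7.
The largest has 7 vertices.

7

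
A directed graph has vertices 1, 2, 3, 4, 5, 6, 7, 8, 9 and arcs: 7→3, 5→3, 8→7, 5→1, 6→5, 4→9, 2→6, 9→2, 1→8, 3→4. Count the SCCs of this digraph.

1

{1, 2, 3, 4, 5, 6, 7, 8, 9} are all mutually reachable — one SCC of size 9.
That gives 1 strongly connected component.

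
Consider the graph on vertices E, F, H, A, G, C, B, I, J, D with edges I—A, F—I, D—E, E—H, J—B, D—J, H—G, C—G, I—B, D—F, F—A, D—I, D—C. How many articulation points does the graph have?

1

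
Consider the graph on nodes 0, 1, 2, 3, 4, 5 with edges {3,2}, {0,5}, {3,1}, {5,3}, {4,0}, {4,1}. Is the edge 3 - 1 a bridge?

No

After removing 3 - 1, the path 3-5-0-4-1 still connects them, so the edge is not a bridge.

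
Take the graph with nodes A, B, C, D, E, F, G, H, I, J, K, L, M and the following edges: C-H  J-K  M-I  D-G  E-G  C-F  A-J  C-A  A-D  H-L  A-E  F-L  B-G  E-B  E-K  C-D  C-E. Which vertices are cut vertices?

Removing C increases the component count from 2 to 3, so C is a cut vertex.
By contrast removing H leaves 2 components; it is not a cut vertex. No other vertex is a cut vertex either.

C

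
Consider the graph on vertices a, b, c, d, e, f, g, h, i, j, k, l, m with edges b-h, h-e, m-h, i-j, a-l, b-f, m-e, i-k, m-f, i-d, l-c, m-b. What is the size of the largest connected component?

5

g is isolated — a component by itself.
Starting from a we can reach a, c, l. That is one component of size 3.
Starting from d we can reach d, i, j, k. That is one component of size 4.
Starting from b we can reach b, e, f, h, m. That is one component of size 5.
The largest has 5 vertices.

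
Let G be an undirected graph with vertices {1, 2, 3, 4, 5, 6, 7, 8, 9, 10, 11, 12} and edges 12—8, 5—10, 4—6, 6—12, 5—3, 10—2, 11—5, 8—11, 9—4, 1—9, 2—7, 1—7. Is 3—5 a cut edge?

Removing 3—5 leaves no path between 3 and 5: the component count goes from 1 to 2. So it is a bridge.

Yes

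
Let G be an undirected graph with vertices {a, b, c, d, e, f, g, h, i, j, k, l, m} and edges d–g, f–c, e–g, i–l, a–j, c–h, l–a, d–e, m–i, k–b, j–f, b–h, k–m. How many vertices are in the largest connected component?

10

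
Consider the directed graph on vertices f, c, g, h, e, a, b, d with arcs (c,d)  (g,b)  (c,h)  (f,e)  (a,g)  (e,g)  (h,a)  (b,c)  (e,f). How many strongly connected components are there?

3

{a, b, c, g, h} are all mutually reachable — one SCC of size 5.
{e, f} are all mutually reachable — one SCC of size 2.
{d} is an SCC by itself.
That gives 3 strongly connected components.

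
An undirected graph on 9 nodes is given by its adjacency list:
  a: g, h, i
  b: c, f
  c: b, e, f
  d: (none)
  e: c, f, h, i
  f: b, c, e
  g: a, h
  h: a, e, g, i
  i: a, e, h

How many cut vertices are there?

1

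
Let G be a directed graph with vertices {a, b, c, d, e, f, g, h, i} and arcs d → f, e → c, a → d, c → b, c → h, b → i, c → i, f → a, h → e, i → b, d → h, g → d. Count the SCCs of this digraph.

4

{a, d, f} are all mutually reachable — one SCC of size 3.
{c, e, h} are all mutually reachable — one SCC of size 3.
{b, i} are all mutually reachable — one SCC of size 2.
{g} is an SCC by itself.
That gives 4 strongly connected components.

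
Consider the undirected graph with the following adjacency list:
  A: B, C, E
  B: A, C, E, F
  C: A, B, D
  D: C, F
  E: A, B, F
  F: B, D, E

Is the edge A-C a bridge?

After removing A-C, the path A-B-C still connects them, so the edge is not a bridge.

No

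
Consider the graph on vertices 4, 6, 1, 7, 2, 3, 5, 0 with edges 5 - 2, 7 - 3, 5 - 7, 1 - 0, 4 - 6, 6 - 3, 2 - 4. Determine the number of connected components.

Starting from 0 we can reach 0, 1. That is one component of size 2.
Starting from 2 we can reach 2, 3, 4, 5, 6, 7. That is one component of size 6.
Total: 2 components.

2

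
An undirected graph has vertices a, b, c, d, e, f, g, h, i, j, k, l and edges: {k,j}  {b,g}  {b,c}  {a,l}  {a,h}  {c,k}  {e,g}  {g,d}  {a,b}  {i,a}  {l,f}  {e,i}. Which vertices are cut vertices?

Removing a increases the component count from 1 to 3, so a is a cut vertex.
Removing b increases the component count from 1 to 2, so b is a cut vertex.
Removing c increases the component count from 1 to 2, so c is a cut vertex.
Likewise g, k, l are cut vertices.
By contrast removing j leaves 1 component; it is not a cut vertex. No other vertex is a cut vertex either.

a, b, c, g, k, l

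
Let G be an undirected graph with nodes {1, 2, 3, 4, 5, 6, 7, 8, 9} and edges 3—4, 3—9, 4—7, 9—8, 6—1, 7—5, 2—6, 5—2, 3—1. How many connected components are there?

1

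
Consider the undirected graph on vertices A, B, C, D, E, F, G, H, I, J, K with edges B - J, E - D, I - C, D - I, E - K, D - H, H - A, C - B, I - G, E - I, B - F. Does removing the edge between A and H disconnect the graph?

Yes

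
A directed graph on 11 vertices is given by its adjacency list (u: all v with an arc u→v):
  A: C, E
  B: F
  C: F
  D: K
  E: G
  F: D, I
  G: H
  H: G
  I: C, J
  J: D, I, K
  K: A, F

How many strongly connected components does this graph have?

{A, C, D, F, I, J, K} are all mutually reachable — one SCC of size 7.
{G, H} are all mutually reachable — one SCC of size 2.
{B} is an SCC by itself.
{E} is an SCC by itself.
That gives 4 strongly connected components.

4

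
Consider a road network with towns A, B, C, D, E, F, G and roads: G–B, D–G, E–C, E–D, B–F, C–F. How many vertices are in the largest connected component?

A is isolated — a component by itself.
Starting from B we can reach B, C, D, E, F, G. That is one component of size 6.
The largest has 6 vertices.

6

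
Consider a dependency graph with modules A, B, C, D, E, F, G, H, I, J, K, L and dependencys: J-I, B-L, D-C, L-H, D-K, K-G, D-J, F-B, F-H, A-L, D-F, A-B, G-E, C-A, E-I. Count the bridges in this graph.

0

The edges on the cycle D-K-G-E-I-J-D are not bridges since each lies on that cycle.
Every edge lies on some cycle, so there are no bridges.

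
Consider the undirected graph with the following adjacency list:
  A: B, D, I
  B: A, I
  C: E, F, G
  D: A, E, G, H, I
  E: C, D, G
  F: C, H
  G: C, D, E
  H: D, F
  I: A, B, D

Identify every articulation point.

D

Removing D increases the component count from 1 to 2, so D is a cut vertex.
By contrast removing G leaves 1 component; it is not a cut vertex. No other vertex is a cut vertex either.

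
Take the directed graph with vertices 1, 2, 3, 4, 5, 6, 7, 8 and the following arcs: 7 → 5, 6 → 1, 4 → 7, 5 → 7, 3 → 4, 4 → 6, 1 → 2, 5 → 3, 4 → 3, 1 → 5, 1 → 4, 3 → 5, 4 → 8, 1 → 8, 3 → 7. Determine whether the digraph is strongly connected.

No

There is no directed path from 2 to 1, so the graph is not strongly connected.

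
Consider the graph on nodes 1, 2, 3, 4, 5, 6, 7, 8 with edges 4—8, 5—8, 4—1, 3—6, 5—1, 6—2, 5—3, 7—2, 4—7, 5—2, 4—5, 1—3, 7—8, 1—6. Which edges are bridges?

none

The edges on the cycle 4-5-1-3-6-2-7-4 are not bridges since each lies on that cycle.
Every edge lies on some cycle, so there are no bridges.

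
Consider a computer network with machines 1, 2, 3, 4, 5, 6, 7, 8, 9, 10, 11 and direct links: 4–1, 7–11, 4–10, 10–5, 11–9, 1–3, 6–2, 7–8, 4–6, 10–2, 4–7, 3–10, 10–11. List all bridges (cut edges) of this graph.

10-5, 11-9, 7-8

The edges on the cycle 4-1-3-10-11-7-4 are not bridges since each lies on that cycle.
But removing 7–8 disconnects 7 from 8; removing 10–5 disconnects 10 from 5; removing 11–9 disconnects 11 from 9 — these are bridges.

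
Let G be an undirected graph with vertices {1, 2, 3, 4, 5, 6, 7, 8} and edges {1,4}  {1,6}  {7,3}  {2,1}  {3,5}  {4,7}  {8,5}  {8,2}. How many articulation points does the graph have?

Removing 1 increases the component count from 1 to 2, so 1 is a cut vertex.
By contrast removing 6 leaves 1 component; it is not a cut vertex. No other vertex is a cut vertex either.

1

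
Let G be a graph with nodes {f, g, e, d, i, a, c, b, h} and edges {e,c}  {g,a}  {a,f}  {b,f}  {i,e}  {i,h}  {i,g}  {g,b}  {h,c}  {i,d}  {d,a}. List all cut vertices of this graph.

i

Removing i increases the component count from 1 to 2, so i is a cut vertex.
By contrast removing c leaves 1 component; it is not a cut vertex. No other vertex is a cut vertex either.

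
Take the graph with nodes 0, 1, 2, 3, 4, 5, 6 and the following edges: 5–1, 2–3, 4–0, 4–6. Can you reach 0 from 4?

From 4 we can reach 0, 4, 6, which includes 0.

Yes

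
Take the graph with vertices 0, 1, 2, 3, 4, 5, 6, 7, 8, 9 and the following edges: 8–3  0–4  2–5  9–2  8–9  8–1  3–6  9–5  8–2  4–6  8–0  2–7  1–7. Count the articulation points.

1

Removing 8 increases the component count from 1 to 2, so 8 is a cut vertex.
By contrast removing 0 leaves 1 component; it is not a cut vertex. No other vertex is a cut vertex either.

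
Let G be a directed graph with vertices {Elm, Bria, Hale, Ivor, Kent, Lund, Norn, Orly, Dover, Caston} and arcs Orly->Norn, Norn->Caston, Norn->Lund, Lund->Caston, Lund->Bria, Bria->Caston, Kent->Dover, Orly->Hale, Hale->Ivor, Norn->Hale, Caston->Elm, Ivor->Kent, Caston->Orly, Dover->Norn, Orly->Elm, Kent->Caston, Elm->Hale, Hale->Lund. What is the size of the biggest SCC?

10

{Elm, Bria, Hale, Ivor, Kent, Lund, Norn, Orly, Dover, Caston} are all mutually reachable — one SCC of size 10.
The largest has 10 vertices.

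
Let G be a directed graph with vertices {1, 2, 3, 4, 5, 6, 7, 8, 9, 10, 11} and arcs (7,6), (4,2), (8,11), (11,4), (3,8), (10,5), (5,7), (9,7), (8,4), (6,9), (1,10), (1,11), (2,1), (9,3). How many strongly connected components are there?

{1, 2, 3, 4, 5, 6, 7, 8, 9, 10, 11} are all mutually reachable — one SCC of size 11.
That gives 1 strongly connected component.

1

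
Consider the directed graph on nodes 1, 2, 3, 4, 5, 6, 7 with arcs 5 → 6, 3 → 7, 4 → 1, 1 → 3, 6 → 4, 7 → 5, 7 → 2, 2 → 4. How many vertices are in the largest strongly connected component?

7

{1, 2, 3, 4, 5, 6, 7} are all mutually reachable — one SCC of size 7.
The largest has 7 vertices.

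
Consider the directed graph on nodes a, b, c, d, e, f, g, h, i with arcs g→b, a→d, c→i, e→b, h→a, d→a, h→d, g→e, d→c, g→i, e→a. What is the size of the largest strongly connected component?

{a, d} are all mutually reachable — one SCC of size 2.
{e} is an SCC by itself.
{h} is an SCC by itself.
{f} is an SCC by itself.
{c} is an SCC by itself.
(and 3 more singleton SCCs)
The largest has 2 vertices.

2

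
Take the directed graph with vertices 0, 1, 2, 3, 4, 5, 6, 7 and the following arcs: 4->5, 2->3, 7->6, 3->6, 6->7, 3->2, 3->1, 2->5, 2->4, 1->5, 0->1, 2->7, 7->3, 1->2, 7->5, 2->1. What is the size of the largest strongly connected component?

{1, 2, 3, 6, 7} are all mutually reachable — one SCC of size 5.
{0} is an SCC by itself.
{5} is an SCC by itself.
{4} is an SCC by itself.
The largest has 5 vertices.

5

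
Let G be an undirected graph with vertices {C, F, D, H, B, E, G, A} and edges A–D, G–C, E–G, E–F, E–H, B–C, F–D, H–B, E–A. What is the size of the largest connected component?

8

Starting from A we can reach A, B, C, D, E, F, G, H. That is one component of size 8.
The largest has 8 vertices.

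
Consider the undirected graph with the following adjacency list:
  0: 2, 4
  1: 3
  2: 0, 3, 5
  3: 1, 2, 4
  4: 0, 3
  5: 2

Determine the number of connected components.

1

Starting from 0 we can reach 0, 1, 2, 3, 4, 5. That is one component of size 6.
Total: 1 component.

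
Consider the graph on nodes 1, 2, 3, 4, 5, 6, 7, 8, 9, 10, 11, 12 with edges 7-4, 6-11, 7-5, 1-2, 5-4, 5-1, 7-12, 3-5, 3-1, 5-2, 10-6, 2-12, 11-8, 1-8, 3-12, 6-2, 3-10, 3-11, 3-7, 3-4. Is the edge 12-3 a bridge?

After removing 12-3, the path 12-7-3 still connects them, so the edge is not a bridge.

No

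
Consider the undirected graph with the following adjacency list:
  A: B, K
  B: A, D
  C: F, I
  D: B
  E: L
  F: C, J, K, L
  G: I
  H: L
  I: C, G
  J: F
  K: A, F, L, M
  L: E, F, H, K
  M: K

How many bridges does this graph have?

10

The edges on the cycle L-K-F-L are not bridges since each lies on that cycle.
But removing D-B disconnects D from B; removing L-H disconnects L from H; removing I-G disconnects I from G; removing F-J disconnects F from J — these are bridges.
In total 10 edges are bridges.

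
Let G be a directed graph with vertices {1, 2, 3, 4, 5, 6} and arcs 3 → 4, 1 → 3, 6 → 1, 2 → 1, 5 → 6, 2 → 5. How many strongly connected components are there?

6

{3} is an SCC by itself.
{5} is an SCC by itself.
{6} is an SCC by itself.
{1} is an SCC by itself.
{4} is an SCC by itself.
(and 1 more singleton SCC)
That gives 6 strongly connected components.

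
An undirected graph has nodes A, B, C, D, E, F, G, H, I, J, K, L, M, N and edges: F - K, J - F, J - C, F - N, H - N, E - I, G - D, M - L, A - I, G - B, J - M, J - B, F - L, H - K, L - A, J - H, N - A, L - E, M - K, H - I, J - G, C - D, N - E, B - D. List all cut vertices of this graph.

J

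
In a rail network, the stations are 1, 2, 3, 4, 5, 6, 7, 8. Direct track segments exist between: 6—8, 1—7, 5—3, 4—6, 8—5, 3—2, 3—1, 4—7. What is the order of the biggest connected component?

Starting from 1 we can reach 1, 2, 3, 4, 5, 6, 7, 8. That is one component of size 8.
The largest has 8 vertices.

8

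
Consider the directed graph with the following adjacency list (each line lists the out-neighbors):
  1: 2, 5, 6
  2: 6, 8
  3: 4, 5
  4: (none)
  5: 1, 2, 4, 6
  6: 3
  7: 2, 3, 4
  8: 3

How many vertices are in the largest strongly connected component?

6

{1, 2, 3, 5, 6, 8} are all mutually reachable — one SCC of size 6.
{7} is an SCC by itself.
{4} is an SCC by itself.
The largest has 6 vertices.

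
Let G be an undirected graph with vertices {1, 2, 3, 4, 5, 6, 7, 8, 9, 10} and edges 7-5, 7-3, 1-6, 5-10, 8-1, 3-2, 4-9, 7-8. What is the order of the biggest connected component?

Starting from 4 we can reach 4, 9. That is one component of size 2.
Starting from 1 we can reach 1, 2, 3, 5, 6, 7, 8, 10. That is one component of size 8.
The largest has 8 vertices.

8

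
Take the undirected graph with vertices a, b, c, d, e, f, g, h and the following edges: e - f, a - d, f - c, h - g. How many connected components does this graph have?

b is isolated — a component by itself.
Starting from g we can reach g, h. That is one component of size 2.
Starting from a we can reach a, d. That is one component of size 2.
Starting from c we can reach c, e, f. That is one component of size 3.
Total: 4 components.

4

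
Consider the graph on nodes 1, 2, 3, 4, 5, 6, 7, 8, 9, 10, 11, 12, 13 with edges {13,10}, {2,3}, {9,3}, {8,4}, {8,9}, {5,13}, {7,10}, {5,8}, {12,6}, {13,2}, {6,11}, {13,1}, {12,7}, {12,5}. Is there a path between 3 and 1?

Yes

From 3 we can reach 1, 2, 3, 4, 5, 6, 7, 8, 9, 10, 11, 12, 13, which includes 1.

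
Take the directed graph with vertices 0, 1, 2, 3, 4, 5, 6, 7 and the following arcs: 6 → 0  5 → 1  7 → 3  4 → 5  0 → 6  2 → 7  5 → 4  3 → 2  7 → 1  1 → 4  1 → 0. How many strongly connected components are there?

3

{2, 3, 7} are all mutually reachable — one SCC of size 3.
{1, 4, 5} are all mutually reachable — one SCC of size 3.
{0, 6} are all mutually reachable — one SCC of size 2.
That gives 3 strongly connected components.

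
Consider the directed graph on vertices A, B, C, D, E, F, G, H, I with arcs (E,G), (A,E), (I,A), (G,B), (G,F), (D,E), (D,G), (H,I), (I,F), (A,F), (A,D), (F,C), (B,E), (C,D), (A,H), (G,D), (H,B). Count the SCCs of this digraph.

2

{B, C, D, E, F, G} are all mutually reachable — one SCC of size 6.
{A, H, I} are all mutually reachable — one SCC of size 3.
That gives 2 strongly connected components.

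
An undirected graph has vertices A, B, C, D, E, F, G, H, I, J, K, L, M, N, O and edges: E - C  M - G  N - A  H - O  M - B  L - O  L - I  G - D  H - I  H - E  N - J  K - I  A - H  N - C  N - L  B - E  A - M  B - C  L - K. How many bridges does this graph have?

The edges on the cycle N-A-M-B-E-C-N are not bridges since each lies on that cycle.
But removing N - J disconnects N from J; removing M - G disconnects M from G; removing D - G disconnects D from G — these are bridges.
That makes 3 bridges.

3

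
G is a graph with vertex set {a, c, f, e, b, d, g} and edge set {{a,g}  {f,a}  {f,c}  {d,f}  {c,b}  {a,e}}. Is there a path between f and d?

Yes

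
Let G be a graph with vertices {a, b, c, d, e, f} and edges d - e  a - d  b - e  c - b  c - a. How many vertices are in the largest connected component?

f is isolated — a component by itself.
Starting from a we can reach a, b, c, d, e. That is one component of size 5.
The largest has 5 vertices.

5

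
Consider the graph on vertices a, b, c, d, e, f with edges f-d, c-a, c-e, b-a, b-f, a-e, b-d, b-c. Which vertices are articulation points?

b

Removing b increases the component count from 1 to 2, so b is a cut vertex.
By contrast removing d leaves 1 component; it is not a cut vertex. No other vertex is a cut vertex either.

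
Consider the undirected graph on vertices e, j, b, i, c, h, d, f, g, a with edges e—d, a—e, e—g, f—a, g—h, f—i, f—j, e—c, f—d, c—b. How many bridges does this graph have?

6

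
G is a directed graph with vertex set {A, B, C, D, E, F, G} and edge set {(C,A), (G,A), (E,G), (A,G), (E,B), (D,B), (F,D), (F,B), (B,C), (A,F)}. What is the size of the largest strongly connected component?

6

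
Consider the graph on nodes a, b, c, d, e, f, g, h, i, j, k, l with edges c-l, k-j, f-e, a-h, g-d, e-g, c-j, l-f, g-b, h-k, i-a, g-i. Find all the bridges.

The edges on the cycle c-l-f-e-g-i-a-h-k-j-c are not bridges since each lies on that cycle.
But removing b-g disconnects b from g; removing d-g disconnects d from g — these are bridges.

b-g, d-g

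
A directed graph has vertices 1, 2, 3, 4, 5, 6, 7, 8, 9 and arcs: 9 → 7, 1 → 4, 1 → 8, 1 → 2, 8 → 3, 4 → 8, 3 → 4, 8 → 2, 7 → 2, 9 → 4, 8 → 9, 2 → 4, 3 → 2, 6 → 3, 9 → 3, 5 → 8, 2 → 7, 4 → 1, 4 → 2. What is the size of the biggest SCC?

{1, 2, 3, 4, 7, 8, 9} are all mutually reachable — one SCC of size 7.
{5} is an SCC by itself.
{6} is an SCC by itself.
The largest has 7 vertices.

7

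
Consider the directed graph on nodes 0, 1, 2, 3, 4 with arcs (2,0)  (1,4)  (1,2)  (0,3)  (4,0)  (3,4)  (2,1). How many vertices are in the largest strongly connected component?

{0, 3, 4} are all mutually reachable — one SCC of size 3.
{1, 2} are all mutually reachable — one SCC of size 2.
The largest has 3 vertices.

3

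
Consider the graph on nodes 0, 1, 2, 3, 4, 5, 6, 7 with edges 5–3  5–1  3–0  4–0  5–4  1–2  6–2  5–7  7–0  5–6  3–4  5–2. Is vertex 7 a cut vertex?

Deleting 7 leaves 1 component (was 1) (its neighbors 0, 5 remain connected to each other), so 7 is not a cut vertex.

No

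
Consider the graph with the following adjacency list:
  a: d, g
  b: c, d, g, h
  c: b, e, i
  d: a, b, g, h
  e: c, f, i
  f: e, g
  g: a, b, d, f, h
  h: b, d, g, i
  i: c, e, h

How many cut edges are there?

0

The edges on the cycle b-g-f-e-c-b are not bridges since each lies on that cycle.
Every edge lies on some cycle, so there are no bridges.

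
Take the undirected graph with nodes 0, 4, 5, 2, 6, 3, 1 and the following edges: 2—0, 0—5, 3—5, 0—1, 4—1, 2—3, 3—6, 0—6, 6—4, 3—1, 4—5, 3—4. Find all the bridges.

The edges on the cycle 2-0-6-4-5-3-2 are not bridges since each lies on that cycle.
Every edge lies on some cycle, so there are no bridges.

none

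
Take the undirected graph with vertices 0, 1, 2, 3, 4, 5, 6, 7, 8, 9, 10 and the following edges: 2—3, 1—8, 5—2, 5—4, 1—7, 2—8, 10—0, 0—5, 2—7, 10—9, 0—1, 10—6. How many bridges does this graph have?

The edges on the cycle 0-5-2-8-1-0 are not bridges since each lies on that cycle.
But removing 6—10 disconnects 6 from 10; removing 0—10 disconnects 0 from 10; removing 3—2 disconnects 3 from 2; removing 4—5 disconnects 4 from 5 — these are bridges.
In total 5 edges are bridges.

5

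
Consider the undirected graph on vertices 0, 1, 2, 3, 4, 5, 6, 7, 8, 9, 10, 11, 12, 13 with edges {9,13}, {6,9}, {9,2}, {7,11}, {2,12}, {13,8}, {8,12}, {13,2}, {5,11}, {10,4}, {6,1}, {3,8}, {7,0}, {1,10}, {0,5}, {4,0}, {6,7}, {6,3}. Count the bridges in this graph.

0

The edges on the cycle 6-1-10-4-0-5-11-7-6 are not bridges since each lies on that cycle.
Every edge lies on some cycle, so there are no bridges.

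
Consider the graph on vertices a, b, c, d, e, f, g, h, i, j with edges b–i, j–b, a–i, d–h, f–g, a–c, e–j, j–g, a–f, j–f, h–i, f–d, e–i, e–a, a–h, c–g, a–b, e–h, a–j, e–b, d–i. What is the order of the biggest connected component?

10

Starting from a we can reach a, b, c, d, e, f, g, h, i, j. That is one component of size 10.
The largest has 10 vertices.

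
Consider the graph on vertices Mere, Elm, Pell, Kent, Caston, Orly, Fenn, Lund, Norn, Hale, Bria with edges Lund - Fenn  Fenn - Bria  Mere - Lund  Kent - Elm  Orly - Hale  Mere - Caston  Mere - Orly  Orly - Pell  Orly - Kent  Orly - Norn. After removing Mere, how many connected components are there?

With Mere gone, the remaining components are: {Caston}; {Bria, Fenn, Lund}; {Elm, Hale, Kent, Norn, Orly, Pell}.
That is 3 components.

3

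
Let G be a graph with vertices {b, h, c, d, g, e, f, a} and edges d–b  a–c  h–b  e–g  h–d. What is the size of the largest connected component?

3

f is isolated — a component by itself.
Starting from a we can reach a, c. That is one component of size 2.
Starting from e we can reach e, g. That is one component of size 2.
Starting from b we can reach b, d, h. That is one component of size 3.
The largest has 3 vertices.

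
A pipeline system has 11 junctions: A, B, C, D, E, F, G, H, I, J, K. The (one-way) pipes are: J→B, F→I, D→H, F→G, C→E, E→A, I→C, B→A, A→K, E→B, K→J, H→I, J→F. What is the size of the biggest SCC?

{A, B, C, E, F, I, J, K} are all mutually reachable — one SCC of size 8.
{D} is an SCC by itself.
{G} is an SCC by itself.
{H} is an SCC by itself.
The largest has 8 vertices.

8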